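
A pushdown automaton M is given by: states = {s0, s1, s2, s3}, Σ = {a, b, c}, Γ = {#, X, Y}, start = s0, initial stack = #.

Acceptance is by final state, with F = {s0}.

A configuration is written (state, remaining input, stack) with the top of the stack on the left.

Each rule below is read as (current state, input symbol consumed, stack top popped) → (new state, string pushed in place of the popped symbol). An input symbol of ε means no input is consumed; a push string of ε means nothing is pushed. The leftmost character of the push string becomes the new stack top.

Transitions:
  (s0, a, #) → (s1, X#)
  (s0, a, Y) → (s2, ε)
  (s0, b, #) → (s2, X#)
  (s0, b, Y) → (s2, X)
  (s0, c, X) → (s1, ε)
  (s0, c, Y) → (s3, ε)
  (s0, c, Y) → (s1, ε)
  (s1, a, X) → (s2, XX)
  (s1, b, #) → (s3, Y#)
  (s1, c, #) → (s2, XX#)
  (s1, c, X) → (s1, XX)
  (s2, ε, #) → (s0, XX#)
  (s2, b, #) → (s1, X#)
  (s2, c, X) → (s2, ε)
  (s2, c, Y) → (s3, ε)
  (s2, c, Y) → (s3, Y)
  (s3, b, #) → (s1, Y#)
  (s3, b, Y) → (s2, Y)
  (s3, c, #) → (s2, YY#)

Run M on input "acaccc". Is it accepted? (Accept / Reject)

Accept

One accepting computation: (s0, acaccc, #) ⊢ (s1, caccc, X#) ⊢ (s1, accc, XX#) ⊢ (s2, ccc, XXX#) ⊢ (s2, cc, XX#) ⊢ (s2, c, X#) ⊢ (s2, ε, #) ⊢ (s0, ε, XX#)
All input consumed and state s0 ∈ F.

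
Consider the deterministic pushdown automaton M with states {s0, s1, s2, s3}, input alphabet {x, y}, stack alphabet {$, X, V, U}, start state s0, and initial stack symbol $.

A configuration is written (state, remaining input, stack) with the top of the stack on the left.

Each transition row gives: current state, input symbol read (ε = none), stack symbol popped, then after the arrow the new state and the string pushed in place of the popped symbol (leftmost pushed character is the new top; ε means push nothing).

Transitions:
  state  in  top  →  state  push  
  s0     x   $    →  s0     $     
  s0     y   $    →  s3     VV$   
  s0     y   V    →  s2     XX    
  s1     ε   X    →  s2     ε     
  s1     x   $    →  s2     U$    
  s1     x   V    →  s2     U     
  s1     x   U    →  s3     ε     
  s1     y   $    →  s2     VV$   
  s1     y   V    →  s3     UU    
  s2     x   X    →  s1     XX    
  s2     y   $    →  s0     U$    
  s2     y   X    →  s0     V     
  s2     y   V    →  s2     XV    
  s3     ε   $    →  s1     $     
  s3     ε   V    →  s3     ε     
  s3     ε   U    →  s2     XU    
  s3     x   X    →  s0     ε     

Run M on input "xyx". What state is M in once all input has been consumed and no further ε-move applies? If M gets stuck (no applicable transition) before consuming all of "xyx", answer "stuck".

s2

(s0, xyx, $)
  read x, top $: go to s0, push $ → (s0, yx, $)
  read y, top $: go to s3, push VV$ → (s3, x, VV$)
  ε-move, top V: go to s3, push ε → (s3, x, V$)
  ε-move, top V: go to s3, push ε → (s3, x, $)
  ε-move, top $: go to s1, push $ → (s1, x, $)
  read x, top $: go to s2, push U$ → (s2, ε, U$)
All input consumed; M is in state s2.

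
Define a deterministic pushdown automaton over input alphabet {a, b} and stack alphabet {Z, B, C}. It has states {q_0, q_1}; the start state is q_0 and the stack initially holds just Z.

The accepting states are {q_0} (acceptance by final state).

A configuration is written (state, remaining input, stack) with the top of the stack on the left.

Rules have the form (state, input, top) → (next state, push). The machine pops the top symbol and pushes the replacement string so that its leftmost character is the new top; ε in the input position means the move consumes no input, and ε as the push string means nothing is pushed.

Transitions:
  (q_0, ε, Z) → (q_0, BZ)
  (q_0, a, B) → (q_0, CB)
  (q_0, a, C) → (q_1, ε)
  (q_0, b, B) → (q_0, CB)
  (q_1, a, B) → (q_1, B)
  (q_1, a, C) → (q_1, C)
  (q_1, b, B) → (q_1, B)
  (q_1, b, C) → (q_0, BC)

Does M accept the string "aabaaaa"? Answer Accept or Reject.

(q_0, aabaaaa, Z)
  ε-move, top Z: go to q_0, push BZ → (q_0, aabaaaa, BZ)
  read a, top B: go to q_0, push CB → (q_0, abaaaa, CBZ)
  read a, top C: go to q_1, push ε → (q_1, baaaa, BZ)
  read b, top B: go to q_1, push B → (q_1, aaaa, BZ)
  read a, top B: go to q_1, push B → (q_1, aaa, BZ)
  read a, top B: go to q_1, push B → (q_1, aa, BZ)
  read a, top B: go to q_1, push B → (q_1, a, BZ)
  read a, top B: go to q_1, push B → (q_1, ε, BZ)
All input consumed; state q_1 ∉ F and no further ε-move applies.

Reject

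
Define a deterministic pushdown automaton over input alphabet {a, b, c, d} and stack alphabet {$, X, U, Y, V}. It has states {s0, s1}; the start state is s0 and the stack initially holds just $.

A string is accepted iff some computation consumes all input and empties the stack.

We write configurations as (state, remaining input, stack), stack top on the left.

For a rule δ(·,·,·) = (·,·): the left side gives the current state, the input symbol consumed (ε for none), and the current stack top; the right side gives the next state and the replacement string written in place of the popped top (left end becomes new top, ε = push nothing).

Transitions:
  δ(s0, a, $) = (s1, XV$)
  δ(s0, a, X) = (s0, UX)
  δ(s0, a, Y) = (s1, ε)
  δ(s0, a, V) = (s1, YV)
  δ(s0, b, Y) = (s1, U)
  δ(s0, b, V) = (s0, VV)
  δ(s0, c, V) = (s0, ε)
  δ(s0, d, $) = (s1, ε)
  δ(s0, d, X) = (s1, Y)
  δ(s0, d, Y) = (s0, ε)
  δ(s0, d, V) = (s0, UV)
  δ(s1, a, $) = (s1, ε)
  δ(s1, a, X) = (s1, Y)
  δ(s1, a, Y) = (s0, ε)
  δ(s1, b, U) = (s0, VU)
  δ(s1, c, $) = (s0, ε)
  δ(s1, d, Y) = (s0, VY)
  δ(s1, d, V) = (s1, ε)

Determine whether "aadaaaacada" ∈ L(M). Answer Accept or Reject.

Accept

(s0, aadaaaacada, $)
  read a, top $: go to s1, push XV$ → (s1, adaaaacada, XV$)
  read a, top X: go to s1, push Y → (s1, daaaacada, YV$)
  read d, top Y: go to s0, push VY → (s0, aaaacada, VYV$)
  read a, top V: go to s1, push YV → (s1, aaacada, YVYV$)
  read a, top Y: go to s0, push ε → (s0, aacada, VYV$)
  read a, top V: go to s1, push YV → (s1, acada, YVYV$)
  read a, top Y: go to s0, push ε → (s0, cada, VYV$)
  read c, top V: go to s0, push ε → (s0, ada, YV$)
  read a, top Y: go to s1, push ε → (s1, da, V$)
  read d, top V: go to s1, push ε → (s1, a, $)
  read a, top $: go to s1, push ε → (s1, ε, ε)
All input consumed and the stack is empty.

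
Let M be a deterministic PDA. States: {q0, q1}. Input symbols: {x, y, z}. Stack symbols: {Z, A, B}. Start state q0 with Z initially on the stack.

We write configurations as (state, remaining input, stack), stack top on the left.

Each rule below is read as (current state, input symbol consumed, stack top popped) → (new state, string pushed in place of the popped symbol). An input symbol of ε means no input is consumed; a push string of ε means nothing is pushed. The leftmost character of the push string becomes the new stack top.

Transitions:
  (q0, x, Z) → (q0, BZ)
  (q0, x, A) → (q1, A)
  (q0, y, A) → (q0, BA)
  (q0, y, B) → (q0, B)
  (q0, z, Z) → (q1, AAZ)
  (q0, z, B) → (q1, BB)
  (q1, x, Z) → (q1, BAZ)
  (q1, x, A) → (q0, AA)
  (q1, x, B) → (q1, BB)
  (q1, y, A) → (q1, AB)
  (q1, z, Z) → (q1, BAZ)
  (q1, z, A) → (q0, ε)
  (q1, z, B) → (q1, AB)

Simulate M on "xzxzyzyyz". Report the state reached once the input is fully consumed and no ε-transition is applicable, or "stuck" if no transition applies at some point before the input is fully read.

q1

(q0, xzxzyzyyz, Z)
  read x, top Z: go to q0, push BZ → (q0, zxzyzyyz, BZ)
  read z, top B: go to q1, push BB → (q1, xzyzyyz, BBZ)
  read x, top B: go to q1, push BB → (q1, zyzyyz, BBBZ)
  read z, top B: go to q1, push AB → (q1, yzyyz, ABBBZ)
  read y, top A: go to q1, push AB → (q1, zyyz, ABBBBZ)
  read z, top A: go to q0, push ε → (q0, yyz, BBBBZ)
  read y, top B: go to q0, push B → (q0, yz, BBBBZ)
  read y, top B: go to q0, push B → (q0, z, BBBBZ)
  read z, top B: go to q1, push BB → (q1, ε, BBBBBZ)
All input consumed; M is in state q1.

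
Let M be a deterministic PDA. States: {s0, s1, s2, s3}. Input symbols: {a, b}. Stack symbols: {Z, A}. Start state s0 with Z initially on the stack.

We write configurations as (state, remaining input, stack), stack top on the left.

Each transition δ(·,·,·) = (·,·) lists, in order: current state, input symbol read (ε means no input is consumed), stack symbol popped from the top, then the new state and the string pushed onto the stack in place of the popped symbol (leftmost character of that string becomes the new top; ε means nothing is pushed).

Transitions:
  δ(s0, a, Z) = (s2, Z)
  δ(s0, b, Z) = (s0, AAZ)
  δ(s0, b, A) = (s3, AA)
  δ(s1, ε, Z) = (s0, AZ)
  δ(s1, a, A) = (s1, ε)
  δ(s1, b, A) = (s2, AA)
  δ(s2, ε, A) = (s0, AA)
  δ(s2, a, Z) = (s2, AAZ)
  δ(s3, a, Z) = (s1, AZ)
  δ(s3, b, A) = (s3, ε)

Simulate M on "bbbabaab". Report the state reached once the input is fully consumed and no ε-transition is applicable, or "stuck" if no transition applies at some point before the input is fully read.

(s0, bbbabaab, Z) ⊢ (s0, bbabaab, AAZ) ⊢ (s3, babaab, AAAZ) ⊢ (s3, abaab, AAZ)
No transition for (s3, a, top A); M blocks with input abaab remaining.

stuck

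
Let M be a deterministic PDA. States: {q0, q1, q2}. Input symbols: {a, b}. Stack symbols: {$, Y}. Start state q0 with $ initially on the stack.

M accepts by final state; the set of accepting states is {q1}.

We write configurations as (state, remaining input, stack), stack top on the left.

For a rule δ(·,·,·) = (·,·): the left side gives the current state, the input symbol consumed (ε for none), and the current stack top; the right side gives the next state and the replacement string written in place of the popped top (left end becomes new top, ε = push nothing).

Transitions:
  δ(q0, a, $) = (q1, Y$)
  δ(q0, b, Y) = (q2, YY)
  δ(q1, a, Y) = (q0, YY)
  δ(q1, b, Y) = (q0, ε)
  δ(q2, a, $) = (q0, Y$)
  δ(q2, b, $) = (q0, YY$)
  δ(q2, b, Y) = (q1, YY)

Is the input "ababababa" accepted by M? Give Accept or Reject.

Accept

(q0, ababababa, $)
  read a, top $: go to q1, push Y$ → (q1, babababa, Y$)
  read b, top Y: go to q0, push ε → (q0, abababa, $)
  read a, top $: go to q1, push Y$ → (q1, bababa, Y$)
  read b, top Y: go to q0, push ε → (q0, ababa, $)
  read a, top $: go to q1, push Y$ → (q1, baba, Y$)
  read b, top Y: go to q0, push ε → (q0, aba, $)
  read a, top $: go to q1, push Y$ → (q1, ba, Y$)
  read b, top Y: go to q0, push ε → (q0, a, $)
  read a, top $: go to q1, push Y$ → (q1, ε, Y$)
All input consumed; state q1 ∈ F.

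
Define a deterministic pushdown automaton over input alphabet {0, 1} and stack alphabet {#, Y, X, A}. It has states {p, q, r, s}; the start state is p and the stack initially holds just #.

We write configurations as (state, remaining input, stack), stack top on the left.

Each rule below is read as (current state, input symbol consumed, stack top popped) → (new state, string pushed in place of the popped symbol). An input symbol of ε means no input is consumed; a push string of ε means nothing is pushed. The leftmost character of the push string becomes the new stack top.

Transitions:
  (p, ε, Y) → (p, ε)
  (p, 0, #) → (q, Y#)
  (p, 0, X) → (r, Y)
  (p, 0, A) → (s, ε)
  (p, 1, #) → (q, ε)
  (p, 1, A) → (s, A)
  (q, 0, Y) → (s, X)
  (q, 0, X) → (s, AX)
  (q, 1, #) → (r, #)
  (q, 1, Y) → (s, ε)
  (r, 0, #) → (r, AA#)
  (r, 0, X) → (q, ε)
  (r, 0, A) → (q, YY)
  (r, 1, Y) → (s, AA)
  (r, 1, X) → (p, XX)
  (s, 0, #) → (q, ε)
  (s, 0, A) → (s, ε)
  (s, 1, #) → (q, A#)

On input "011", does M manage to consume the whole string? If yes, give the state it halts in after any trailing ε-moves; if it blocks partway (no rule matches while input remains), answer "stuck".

(p, 011, #) ⊢ (q, 11, Y#) ⊢ (s, 1, #) ⊢ (q, ε, A#)
All input consumed; M is in state q.

q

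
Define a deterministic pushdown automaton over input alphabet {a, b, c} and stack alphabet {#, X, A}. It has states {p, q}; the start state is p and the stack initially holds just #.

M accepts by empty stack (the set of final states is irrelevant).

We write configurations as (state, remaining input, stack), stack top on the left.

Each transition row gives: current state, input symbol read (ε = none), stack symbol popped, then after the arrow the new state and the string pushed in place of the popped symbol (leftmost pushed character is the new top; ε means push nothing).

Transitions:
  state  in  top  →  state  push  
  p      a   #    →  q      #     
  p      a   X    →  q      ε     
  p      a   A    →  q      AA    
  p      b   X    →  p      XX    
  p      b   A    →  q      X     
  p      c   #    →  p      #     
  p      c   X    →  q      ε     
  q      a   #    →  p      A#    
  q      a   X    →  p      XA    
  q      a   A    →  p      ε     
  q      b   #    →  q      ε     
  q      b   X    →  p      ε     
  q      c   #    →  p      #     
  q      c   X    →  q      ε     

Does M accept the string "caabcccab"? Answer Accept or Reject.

Accept

(p, caabcccab, #) ⊢ (p, aabcccab, #) ⊢ (q, abcccab, #) ⊢ (p, bcccab, A#) ⊢ (q, cccab, X#) ⊢ (q, ccab, #) ⊢ (p, cab, #) ⊢ (p, ab, #) ⊢ (q, b, #) ⊢ (q, ε, ε)
All input consumed and the stack is empty.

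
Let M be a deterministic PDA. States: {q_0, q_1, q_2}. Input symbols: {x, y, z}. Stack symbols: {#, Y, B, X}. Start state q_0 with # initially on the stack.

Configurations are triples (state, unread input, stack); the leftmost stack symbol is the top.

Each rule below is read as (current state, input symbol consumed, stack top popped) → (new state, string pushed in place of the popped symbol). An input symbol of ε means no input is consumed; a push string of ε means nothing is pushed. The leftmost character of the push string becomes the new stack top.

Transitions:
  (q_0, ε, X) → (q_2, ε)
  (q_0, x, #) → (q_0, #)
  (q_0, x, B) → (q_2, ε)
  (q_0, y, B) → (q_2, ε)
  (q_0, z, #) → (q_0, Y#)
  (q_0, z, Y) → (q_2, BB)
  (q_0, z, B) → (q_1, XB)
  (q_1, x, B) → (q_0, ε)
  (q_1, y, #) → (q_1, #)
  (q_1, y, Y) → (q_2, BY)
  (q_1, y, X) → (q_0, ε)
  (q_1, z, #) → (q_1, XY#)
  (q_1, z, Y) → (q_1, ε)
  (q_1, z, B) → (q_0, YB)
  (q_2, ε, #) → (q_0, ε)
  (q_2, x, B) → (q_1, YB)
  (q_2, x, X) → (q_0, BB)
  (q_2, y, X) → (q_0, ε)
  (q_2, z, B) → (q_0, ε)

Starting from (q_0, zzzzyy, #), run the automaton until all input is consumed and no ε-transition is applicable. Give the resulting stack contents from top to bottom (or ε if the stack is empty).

ε

(q_0, zzzzyy, #)
  read z, top #: go to q_0, push Y# → (q_0, zzzyy, Y#)
  read z, top Y: go to q_2, push BB → (q_2, zzyy, BB#)
  read z, top B: go to q_0, push ε → (q_0, zyy, B#)
  read z, top B: go to q_1, push XB → (q_1, yy, XB#)
  read y, top X: go to q_0, push ε → (q_0, y, B#)
  read y, top B: go to q_2, push ε → (q_2, ε, #)
  ε-move, top #: go to q_0, push ε → (q_0, ε, ε)
All input consumed in state q_0 with stack ε.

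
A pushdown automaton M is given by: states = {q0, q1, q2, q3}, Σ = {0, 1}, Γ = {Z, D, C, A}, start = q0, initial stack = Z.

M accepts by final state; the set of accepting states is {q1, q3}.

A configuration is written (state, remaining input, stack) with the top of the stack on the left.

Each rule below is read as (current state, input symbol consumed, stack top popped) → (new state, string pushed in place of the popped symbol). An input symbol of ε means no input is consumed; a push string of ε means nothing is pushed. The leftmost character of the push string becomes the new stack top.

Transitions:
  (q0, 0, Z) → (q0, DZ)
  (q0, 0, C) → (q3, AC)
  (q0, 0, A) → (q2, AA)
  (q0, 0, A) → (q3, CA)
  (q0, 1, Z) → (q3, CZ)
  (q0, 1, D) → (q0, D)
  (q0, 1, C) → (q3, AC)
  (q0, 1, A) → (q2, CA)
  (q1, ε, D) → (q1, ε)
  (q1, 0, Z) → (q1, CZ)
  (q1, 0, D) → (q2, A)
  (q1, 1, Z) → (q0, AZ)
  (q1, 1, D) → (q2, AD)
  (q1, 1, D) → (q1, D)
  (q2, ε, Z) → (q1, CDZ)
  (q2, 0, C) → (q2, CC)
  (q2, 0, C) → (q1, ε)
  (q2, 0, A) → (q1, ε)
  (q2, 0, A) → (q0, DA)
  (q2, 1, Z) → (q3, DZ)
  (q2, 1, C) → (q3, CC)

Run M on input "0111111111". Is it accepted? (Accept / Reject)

No computation consumes all input and reaches a final state.

Reject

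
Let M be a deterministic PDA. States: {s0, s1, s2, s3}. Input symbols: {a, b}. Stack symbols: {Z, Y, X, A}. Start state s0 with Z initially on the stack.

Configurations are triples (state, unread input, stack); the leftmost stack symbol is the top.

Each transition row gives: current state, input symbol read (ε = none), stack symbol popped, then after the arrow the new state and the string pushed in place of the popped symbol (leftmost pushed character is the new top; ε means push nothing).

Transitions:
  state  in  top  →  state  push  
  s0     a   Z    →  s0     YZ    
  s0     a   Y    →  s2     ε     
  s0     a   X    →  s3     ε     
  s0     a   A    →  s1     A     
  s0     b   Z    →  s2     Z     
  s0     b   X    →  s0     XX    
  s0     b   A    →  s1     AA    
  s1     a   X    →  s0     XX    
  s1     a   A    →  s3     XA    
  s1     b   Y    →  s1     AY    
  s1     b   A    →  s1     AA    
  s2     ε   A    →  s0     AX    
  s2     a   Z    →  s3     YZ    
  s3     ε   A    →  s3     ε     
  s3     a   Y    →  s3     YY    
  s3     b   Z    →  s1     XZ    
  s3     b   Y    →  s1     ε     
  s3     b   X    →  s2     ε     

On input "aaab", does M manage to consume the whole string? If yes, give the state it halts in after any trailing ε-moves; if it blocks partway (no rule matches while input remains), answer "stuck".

(s0, aaab, Z) ⊢ (s0, aab, YZ) ⊢ (s2, ab, Z) ⊢ (s3, b, YZ) ⊢ (s1, ε, Z)
All input consumed; M is in state s1.

s1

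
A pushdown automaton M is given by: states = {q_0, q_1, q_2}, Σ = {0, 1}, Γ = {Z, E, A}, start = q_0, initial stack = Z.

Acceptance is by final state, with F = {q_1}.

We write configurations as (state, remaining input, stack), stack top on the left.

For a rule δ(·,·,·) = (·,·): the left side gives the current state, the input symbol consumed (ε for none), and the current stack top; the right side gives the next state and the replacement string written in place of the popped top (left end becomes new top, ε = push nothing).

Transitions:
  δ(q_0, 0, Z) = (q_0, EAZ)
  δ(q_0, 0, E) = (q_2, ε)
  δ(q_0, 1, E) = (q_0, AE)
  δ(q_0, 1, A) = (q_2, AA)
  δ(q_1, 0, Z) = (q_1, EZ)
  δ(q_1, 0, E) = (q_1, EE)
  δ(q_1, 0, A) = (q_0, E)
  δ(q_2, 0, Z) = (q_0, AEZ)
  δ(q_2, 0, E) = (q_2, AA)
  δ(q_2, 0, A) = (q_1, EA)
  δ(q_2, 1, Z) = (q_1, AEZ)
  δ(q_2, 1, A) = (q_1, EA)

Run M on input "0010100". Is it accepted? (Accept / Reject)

No computation consumes all input and reaches a final state.

Reject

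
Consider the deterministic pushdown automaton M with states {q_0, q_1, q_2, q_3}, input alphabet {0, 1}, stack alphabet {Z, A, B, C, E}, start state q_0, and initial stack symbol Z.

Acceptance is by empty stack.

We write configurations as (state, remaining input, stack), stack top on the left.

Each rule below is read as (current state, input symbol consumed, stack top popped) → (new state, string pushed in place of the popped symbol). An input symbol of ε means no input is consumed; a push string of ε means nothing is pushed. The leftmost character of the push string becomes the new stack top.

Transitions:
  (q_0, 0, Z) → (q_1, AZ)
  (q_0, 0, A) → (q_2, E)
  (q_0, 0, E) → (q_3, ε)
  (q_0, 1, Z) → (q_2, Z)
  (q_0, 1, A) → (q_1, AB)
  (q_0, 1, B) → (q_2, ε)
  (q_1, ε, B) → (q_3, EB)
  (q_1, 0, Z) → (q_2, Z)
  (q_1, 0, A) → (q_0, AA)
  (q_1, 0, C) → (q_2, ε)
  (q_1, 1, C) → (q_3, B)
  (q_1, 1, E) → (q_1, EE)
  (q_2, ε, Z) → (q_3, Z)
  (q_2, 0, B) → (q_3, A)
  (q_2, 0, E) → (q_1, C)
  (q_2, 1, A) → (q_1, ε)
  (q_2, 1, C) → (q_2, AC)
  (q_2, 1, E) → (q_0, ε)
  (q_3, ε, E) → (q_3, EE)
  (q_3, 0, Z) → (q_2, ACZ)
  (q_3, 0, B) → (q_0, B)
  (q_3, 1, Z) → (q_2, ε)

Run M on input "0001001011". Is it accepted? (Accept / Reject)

Accept

(q_0, 0001001011, Z)
  read 0, top Z: go to q_1, push AZ → (q_1, 001001011, AZ)
  read 0, top A: go to q_0, push AA → (q_0, 01001011, AAZ)
  read 0, top A: go to q_2, push E → (q_2, 1001011, EAZ)
  read 1, top E: go to q_0, push ε → (q_0, 001011, AZ)
  read 0, top A: go to q_2, push E → (q_2, 01011, EZ)
  read 0, top E: go to q_1, push C → (q_1, 1011, CZ)
  read 1, top C: go to q_3, push B → (q_3, 011, BZ)
  read 0, top B: go to q_0, push B → (q_0, 11, BZ)
  read 1, top B: go to q_2, push ε → (q_2, 1, Z)
  ε-move, top Z: go to q_3, push Z → (q_3, 1, Z)
  read 1, top Z: go to q_2, push ε → (q_2, ε, ε)
All input consumed and the stack is empty.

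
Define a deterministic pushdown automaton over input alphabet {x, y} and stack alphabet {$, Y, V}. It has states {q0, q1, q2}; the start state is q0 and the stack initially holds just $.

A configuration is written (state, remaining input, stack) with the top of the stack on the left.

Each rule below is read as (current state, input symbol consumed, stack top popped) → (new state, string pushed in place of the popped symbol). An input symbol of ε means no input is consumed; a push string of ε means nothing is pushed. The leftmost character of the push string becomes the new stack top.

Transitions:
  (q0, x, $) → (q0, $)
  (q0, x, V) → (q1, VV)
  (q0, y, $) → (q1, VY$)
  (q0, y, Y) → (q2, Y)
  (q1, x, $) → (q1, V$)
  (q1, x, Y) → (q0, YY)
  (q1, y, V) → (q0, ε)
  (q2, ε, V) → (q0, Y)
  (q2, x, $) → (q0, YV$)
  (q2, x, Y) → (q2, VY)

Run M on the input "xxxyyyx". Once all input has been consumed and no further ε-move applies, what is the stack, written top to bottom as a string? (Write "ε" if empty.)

(q0, xxxyyyx, $)
  read x, top $: go to q0, push $ → (q0, xxyyyx, $)
  read x, top $: go to q0, push $ → (q0, xyyyx, $)
  read x, top $: go to q0, push $ → (q0, yyyx, $)
  read y, top $: go to q1, push VY$ → (q1, yyx, VY$)
  read y, top V: go to q0, push ε → (q0, yx, Y$)
  read y, top Y: go to q2, push Y → (q2, x, Y$)
  read x, top Y: go to q2, push VY → (q2, ε, VY$)
  ε-move, top V: go to q0, push Y → (q0, ε, YY$)
All input consumed in state q0 with stack YY$.

YY$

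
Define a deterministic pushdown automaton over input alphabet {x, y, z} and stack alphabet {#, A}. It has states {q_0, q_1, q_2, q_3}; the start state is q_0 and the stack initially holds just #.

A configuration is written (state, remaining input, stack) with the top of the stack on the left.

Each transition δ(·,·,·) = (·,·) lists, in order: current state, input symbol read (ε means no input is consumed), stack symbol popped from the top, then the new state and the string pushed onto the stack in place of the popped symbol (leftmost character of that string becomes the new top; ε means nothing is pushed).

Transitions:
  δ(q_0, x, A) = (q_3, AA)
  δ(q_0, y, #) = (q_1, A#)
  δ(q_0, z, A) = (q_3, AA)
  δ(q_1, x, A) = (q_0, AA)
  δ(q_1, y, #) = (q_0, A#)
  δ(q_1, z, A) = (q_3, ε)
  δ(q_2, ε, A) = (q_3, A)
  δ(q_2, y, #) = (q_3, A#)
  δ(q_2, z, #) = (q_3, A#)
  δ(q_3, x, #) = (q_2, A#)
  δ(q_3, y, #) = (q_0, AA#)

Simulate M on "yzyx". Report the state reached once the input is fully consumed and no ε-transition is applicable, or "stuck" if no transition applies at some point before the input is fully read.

q_3

(q_0, yzyx, #)
  read y, top #: go to q_1, push A# → (q_1, zyx, A#)
  read z, top A: go to q_3, push ε → (q_3, yx, #)
  read y, top #: go to q_0, push AA# → (q_0, x, AA#)
  read x, top A: go to q_3, push AA → (q_3, ε, AAA#)
All input consumed; M is in state q_3.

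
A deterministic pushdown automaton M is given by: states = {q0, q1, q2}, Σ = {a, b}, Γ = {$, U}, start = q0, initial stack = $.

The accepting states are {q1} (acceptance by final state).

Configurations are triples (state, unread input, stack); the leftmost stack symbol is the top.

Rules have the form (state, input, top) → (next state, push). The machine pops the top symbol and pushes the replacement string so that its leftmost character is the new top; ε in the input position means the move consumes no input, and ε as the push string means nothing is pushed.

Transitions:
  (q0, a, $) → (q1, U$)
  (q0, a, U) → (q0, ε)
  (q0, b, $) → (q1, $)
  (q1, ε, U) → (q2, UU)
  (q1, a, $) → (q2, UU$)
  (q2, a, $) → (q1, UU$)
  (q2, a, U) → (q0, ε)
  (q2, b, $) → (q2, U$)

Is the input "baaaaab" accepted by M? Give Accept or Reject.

(q0, baaaaab, $)
  read b, top $: go to q1, push $ → (q1, aaaaab, $)
  read a, top $: go to q2, push UU$ → (q2, aaaab, UU$)
  read a, top U: go to q0, push ε → (q0, aaab, U$)
  read a, top U: go to q0, push ε → (q0, aab, $)
  read a, top $: go to q1, push U$ → (q1, ab, U$)
  ε-move, top U: go to q2, push UU → (q2, ab, UU$)
  read a, top U: go to q0, push ε → (q0, b, U$)
No transition applies at (q0, b, U$); input not fully consumed.

Reject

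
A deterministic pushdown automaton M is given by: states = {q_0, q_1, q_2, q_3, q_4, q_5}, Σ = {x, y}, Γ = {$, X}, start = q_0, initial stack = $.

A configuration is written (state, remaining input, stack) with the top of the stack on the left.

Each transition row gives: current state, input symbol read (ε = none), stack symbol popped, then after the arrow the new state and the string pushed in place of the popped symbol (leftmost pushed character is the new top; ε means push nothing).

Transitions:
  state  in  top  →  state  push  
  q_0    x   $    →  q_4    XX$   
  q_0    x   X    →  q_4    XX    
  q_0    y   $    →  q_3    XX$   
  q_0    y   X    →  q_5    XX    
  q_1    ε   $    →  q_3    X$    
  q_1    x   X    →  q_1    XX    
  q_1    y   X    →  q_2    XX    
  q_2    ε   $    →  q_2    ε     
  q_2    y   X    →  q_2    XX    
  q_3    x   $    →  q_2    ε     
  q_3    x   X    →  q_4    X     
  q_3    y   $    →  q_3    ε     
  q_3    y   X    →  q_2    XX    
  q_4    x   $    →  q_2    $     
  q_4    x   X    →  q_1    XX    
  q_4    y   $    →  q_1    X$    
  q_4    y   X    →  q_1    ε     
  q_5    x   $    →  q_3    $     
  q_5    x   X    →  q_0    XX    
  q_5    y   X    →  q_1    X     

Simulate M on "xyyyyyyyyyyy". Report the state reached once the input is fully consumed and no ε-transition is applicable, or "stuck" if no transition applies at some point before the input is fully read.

(q_0, xyyyyyyyyyyy, $)
  read x, top $: go to q_4, push XX$ → (q_4, yyyyyyyyyyy, XX$)
  read y, top X: go to q_1, push ε → (q_1, yyyyyyyyyy, X$)
  read y, top X: go to q_2, push XX → (q_2, yyyyyyyyy, XX$)
  read y, top X: go to q_2, push XX → (q_2, yyyyyyyy, XXX$)
  read y, top X: go to q_2, push XX → (q_2, yyyyyyy, XXXX$)
  read y, top X: go to q_2, push XX → (q_2, yyyyyy, XXXXX$)
  read y, top X: go to q_2, push XX → (q_2, yyyyy, XXXXXX$)
  read y, top X: go to q_2, push XX → (q_2, yyyy, XXXXXXX$)
  read y, top X: go to q_2, push XX → (q_2, yyy, XXXXXXXX$)
  read y, top X: go to q_2, push XX → (q_2, yy, XXXXXXXXX$)
  read y, top X: go to q_2, push XX → (q_2, y, XXXXXXXXXX$)
  read y, top X: go to q_2, push XX → (q_2, ε, XXXXXXXXXXX$)
All input consumed; M is in state q_2.

q_2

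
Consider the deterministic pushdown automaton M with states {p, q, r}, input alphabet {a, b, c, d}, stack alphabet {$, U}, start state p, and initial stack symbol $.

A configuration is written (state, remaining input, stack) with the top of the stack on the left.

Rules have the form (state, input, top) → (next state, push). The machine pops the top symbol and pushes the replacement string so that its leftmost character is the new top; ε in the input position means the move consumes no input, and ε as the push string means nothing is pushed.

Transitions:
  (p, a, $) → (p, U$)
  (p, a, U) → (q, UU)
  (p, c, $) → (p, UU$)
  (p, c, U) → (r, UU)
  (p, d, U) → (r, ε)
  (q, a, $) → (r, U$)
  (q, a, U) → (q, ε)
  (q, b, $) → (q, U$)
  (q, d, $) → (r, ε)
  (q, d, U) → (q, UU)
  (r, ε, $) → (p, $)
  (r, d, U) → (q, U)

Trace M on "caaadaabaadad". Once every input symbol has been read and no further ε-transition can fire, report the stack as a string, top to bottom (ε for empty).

ε

(p, caaadaabaadad, $) ⊢ (p, aaadaabaadad, UU$) ⊢ (q, aadaabaadad, UUU$) ⊢ (q, adaabaadad, UU$) ⊢ (q, daabaadad, U$) ⊢ (q, aabaadad, UU$) ⊢ (q, abaadad, U$) ⊢ (q, baadad, $) ⊢ (q, aadad, U$) ⊢ (q, adad, $) ⊢ (r, dad, U$) ⊢ (q, ad, U$) ⊢ (q, d, $) ⊢ (r, ε, ε)
All input consumed in state r with stack ε.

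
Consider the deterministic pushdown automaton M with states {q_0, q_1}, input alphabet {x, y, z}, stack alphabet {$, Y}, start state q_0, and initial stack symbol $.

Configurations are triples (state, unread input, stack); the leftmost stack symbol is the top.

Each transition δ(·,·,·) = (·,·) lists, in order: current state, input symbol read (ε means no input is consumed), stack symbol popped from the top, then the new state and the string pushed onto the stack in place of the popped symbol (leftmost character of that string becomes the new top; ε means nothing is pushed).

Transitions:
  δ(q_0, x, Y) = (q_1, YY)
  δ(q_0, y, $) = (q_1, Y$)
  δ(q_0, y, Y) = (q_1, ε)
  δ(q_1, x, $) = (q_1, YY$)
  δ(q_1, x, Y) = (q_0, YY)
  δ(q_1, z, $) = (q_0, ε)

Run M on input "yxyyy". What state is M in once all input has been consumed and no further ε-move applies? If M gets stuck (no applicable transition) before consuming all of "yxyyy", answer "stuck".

stuck

(q_0, yxyyy, $)
  read y, top $: go to q_1, push Y$ → (q_1, xyyy, Y$)
  read x, top Y: go to q_0, push YY → (q_0, yyy, YY$)
  read y, top Y: go to q_1, push ε → (q_1, yy, Y$)
No transition for (q_1, y, top Y); M blocks with input yy remaining.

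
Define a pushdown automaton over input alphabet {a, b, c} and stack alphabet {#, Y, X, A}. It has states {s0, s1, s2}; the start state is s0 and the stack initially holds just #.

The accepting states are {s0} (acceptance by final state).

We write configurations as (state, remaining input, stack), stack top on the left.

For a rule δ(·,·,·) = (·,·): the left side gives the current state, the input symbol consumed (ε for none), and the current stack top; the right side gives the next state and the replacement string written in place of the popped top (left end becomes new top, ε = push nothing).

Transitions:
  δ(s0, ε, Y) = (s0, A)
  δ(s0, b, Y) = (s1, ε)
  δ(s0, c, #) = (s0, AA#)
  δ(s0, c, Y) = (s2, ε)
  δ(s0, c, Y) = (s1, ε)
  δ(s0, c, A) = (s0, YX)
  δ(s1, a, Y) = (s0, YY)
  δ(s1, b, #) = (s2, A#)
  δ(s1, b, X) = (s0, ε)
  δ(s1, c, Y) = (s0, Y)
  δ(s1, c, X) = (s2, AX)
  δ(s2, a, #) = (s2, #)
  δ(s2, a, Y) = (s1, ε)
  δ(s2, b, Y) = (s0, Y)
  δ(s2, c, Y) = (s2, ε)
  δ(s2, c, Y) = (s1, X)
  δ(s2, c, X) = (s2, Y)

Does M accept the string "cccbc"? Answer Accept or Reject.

One accepting computation: (s0, cccbc, #) ⊢ (s0, ccbc, AA#) ⊢ (s0, cbc, YXA#) ⊢ (s1, bc, XA#) ⊢ (s0, c, A#) ⊢ (s0, ε, YX#)
All input consumed and state s0 ∈ F.

Accept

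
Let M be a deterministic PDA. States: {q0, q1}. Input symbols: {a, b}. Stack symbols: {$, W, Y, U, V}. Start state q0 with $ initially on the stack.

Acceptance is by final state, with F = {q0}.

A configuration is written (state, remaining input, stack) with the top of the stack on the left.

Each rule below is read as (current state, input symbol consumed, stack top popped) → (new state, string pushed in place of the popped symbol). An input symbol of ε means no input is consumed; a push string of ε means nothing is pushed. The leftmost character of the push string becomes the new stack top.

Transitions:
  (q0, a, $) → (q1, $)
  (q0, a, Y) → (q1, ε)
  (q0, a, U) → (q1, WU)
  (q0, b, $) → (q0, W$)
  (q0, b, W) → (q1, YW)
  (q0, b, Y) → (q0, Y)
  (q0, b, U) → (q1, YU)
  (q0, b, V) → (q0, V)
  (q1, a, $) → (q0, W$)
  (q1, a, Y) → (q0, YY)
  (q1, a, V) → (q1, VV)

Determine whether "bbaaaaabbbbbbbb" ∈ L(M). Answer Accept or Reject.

Accept

(q0, bbaaaaabbbbbbbb, $)
  read b, top $: go to q0, push W$ → (q0, baaaaabbbbbbbb, W$)
  read b, top W: go to q1, push YW → (q1, aaaaabbbbbbbb, YW$)
  read a, top Y: go to q0, push YY → (q0, aaaabbbbbbbb, YYW$)
  read a, top Y: go to q1, push ε → (q1, aaabbbbbbbb, YW$)
  read a, top Y: go to q0, push YY → (q0, aabbbbbbbb, YYW$)
  read a, top Y: go to q1, push ε → (q1, abbbbbbbb, YW$)
  read a, top Y: go to q0, push YY → (q0, bbbbbbbb, YYW$)
  read b, top Y: go to q0, push Y → (q0, bbbbbbb, YYW$)
  read b, top Y: go to q0, push Y → (q0, bbbbbb, YYW$)
  read b, top Y: go to q0, push Y → (q0, bbbbb, YYW$)
  read b, top Y: go to q0, push Y → (q0, bbbb, YYW$)
  read b, top Y: go to q0, push Y → (q0, bbb, YYW$)
  read b, top Y: go to q0, push Y → (q0, bb, YYW$)
  read b, top Y: go to q0, push Y → (q0, b, YYW$)
  read b, top Y: go to q0, push Y → (q0, ε, YYW$)
All input consumed; state q0 ∈ F.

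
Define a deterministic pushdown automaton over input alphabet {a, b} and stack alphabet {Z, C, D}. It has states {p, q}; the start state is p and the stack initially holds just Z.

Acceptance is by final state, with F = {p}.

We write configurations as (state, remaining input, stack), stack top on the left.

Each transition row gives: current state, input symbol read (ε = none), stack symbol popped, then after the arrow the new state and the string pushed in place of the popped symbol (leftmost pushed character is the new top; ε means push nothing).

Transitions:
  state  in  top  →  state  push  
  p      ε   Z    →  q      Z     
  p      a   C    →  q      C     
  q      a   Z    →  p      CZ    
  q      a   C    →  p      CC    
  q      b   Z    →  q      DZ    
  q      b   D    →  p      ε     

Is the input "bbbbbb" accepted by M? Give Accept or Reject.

(p, bbbbbb, Z)
  ε-move, top Z: go to q, push Z → (q, bbbbbb, Z)
  read b, top Z: go to q, push DZ → (q, bbbbb, DZ)
  read b, top D: go to p, push ε → (p, bbbb, Z)
  ε-move, top Z: go to q, push Z → (q, bbbb, Z)
  read b, top Z: go to q, push DZ → (q, bbb, DZ)
  read b, top D: go to p, push ε → (p, bb, Z)
  ε-move, top Z: go to q, push Z → (q, bb, Z)
  read b, top Z: go to q, push DZ → (q, b, DZ)
  read b, top D: go to p, push ε → (p, ε, Z)
All input consumed; state p ∈ F.

Accept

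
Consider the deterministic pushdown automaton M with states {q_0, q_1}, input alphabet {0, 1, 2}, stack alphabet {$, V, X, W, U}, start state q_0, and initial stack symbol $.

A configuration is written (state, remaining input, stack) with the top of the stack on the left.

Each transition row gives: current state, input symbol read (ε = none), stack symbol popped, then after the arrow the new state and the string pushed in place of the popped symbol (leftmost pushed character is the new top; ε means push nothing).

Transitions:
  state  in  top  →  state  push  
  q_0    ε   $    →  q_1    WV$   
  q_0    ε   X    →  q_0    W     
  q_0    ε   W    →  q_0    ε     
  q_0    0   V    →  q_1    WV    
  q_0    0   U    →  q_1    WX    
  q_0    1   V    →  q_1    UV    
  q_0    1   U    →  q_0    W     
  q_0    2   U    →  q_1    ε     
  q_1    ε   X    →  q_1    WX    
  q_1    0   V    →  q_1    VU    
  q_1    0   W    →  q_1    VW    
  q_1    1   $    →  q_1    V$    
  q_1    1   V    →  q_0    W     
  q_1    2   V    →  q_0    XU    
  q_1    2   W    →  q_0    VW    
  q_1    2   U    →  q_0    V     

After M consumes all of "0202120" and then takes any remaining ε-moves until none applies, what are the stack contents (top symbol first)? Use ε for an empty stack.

(q_0, 0202120, $)
  ε-move, top $: go to q_1, push WV$ → (q_1, 0202120, WV$)
  read 0, top W: go to q_1, push VW → (q_1, 202120, VWV$)
  read 2, top V: go to q_0, push XU → (q_0, 02120, XUWV$)
  ε-move, top X: go to q_0, push W → (q_0, 02120, WUWV$)
  ε-move, top W: go to q_0, push ε → (q_0, 02120, UWV$)
  read 0, top U: go to q_1, push WX → (q_1, 2120, WXWV$)
  read 2, top W: go to q_0, push VW → (q_0, 120, VWXWV$)
  read 1, top V: go to q_1, push UV → (q_1, 20, UVWXWV$)
  read 2, top U: go to q_0, push V → (q_0, 0, VVWXWV$)
  read 0, top V: go to q_1, push WV → (q_1, ε, WVVWXWV$)
All input consumed in state q_1 with stack WVVWXWV$.

WVVWXWV$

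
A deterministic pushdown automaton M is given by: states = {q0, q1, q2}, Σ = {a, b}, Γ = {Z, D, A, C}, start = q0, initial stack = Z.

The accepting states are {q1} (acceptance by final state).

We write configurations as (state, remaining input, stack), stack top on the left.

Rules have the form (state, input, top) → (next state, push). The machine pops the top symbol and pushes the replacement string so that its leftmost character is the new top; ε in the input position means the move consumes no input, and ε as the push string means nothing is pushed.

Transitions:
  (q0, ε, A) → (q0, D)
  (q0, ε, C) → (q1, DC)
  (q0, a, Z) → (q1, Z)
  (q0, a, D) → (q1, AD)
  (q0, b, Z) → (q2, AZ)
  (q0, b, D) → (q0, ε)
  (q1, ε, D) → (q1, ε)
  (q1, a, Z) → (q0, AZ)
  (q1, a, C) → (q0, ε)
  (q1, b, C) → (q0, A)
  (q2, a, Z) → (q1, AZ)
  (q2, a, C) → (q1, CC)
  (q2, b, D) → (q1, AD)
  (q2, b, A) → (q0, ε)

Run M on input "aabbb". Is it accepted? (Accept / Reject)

(q0, aabbb, Z)
  read a, top Z: go to q1, push Z → (q1, abbb, Z)
  read a, top Z: go to q0, push AZ → (q0, bbb, AZ)
  ε-move, top A: go to q0, push D → (q0, bbb, DZ)
  read b, top D: go to q0, push ε → (q0, bb, Z)
  read b, top Z: go to q2, push AZ → (q2, b, AZ)
  read b, top A: go to q0, push ε → (q0, ε, Z)
All input consumed; state q0 ∉ F and no further ε-move applies.

Reject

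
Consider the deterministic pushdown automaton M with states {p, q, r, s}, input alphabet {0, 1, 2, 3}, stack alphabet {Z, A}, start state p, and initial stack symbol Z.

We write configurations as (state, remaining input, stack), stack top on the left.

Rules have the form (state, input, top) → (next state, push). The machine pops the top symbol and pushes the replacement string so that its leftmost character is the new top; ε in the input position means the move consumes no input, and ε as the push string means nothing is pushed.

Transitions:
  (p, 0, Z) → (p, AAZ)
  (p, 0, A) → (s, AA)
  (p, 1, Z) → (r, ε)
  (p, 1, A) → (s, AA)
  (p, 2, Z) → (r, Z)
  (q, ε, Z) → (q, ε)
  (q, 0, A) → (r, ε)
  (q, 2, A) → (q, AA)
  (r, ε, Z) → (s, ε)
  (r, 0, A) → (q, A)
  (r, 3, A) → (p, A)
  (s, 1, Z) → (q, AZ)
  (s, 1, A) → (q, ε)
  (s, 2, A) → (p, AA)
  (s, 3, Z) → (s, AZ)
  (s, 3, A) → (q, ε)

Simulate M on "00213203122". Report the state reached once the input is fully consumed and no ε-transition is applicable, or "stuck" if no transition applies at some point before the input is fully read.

stuck

(p, 00213203122, Z) ⊢ (p, 0213203122, AAZ) ⊢ (s, 213203122, AAAZ) ⊢ (p, 13203122, AAAAZ) ⊢ (s, 3203122, AAAAAZ) ⊢ (q, 203122, AAAAZ) ⊢ (q, 03122, AAAAAZ) ⊢ (r, 3122, AAAAZ) ⊢ (p, 122, AAAAZ) ⊢ (s, 22, AAAAAZ) ⊢ (p, 2, AAAAAAZ)
No transition for (p, 2, top A); M blocks with input 2 remaining.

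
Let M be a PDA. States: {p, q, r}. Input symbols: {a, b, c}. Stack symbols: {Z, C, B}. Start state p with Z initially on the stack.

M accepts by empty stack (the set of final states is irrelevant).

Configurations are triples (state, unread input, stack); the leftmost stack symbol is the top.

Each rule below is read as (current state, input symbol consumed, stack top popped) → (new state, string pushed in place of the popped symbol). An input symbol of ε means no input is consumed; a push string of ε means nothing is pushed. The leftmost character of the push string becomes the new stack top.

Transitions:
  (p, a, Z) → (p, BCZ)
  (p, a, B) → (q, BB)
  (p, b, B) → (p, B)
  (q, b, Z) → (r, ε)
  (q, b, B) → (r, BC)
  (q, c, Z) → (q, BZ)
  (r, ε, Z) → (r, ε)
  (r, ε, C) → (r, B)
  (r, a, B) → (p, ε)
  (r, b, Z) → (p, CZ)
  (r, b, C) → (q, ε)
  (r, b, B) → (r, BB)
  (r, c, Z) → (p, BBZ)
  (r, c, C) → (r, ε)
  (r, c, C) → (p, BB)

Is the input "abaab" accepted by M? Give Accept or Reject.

Reject

No computation consumes all input and empties the stack.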